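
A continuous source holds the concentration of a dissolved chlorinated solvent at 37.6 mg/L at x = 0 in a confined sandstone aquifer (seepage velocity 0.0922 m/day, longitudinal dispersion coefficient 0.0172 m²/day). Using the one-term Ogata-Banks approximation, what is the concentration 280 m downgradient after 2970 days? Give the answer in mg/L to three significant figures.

For a continuous step input, C/C₀ ≈ ½·erfc((x−vt)/(2√(Dt))).
vt = 0.0922 × 2970 = 273.834 m and 2√(Dt) = 2√(0.0172 × 2970) = 14.29 m.
Argument (x−vt)/(2√(Dt)) = (280 − 273.834)/14.29 = 0.4315; ½·erfc(0.4315) = 0.2709.
C = 37.6 × 0.2709 = 10.2 mg/L.

10.2 mg/L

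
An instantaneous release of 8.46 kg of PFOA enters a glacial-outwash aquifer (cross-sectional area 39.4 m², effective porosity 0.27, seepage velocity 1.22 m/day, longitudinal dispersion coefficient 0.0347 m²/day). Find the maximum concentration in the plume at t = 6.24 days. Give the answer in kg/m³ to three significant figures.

0.482 kg/m³

The peak of an instantaneous 1D plume sits at x = vt; there the Gaussian factor is 1 and C_max = M/(n_e·A·√(4πDt)), where n_e·A is the pore area the mass is dissolved in.
√(4πDt) = √(4π × 0.0347 × 6.24) = 1.650 m, so C_max = 8.46/(0.27 × 39.4 × 1.650) = 0.482 kg/m³.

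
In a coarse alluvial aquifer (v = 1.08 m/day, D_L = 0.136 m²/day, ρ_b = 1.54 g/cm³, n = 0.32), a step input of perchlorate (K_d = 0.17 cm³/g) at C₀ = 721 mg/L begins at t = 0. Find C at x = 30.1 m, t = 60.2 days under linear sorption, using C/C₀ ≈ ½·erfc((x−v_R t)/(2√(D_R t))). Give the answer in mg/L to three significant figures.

Retardation factor R = 1 + ρ_b·K_d/n = 1 + 1.54 × 0.17/0.32 = 1.818.
Sorption retards both mechanisms: v_R = v/R = 0.5941 m/day, D_R = D/R = 0.07481 m²/day.
v_R·t = 0.5941 × 60.2 = 35.76482 m; 2√(D_R t) = 4.244 m; argument = (30.1 − 35.76482)/4.244 = -1.335.
C = C₀ × ½·erfc(-1.335) = 721 × 0.9705 = 700 mg/L.

700 mg/L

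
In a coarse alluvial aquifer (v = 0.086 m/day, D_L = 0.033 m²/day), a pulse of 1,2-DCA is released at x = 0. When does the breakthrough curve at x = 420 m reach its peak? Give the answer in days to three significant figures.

4880 days

For the 1D instantaneous-source solution, setting ∂C/∂t = 0 at fixed x gives v²t² + 2Dt − x² = 0, so t = (√(D² + v²x²) − D)/v².
√(D² + v²x²) = √(0.033² + 0.086² × 420²) = 36.12; v² = 0.007396.
t = (36.12 − 0.033)/0.007396 = 4880 days (vs. the pure-advection estimate x/v = 4880 d).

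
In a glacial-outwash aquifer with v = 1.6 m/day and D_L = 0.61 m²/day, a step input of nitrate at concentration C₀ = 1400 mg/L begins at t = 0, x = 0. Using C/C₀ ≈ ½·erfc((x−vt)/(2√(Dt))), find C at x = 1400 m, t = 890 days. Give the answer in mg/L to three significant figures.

For a continuous step input, C/C₀ ≈ ½·erfc((x−vt)/(2√(Dt))).
vt = 1.6 × 890 = 1424 m and 2√(Dt) = 2√(0.61 × 890) = 46.60 m.
Argument (x−vt)/(2√(Dt)) = (1400 − 1424)/46.60 = -0.5150; ½·erfc(-0.5150) = 0.7668.
C = 1400 × 0.7668 = 1070 mg/L.

1070 mg/L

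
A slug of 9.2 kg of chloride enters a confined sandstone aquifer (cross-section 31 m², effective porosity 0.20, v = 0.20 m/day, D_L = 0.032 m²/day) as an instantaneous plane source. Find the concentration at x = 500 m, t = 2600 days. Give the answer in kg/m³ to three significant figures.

For an instantaneous plane source, C(x,t) = M/(n_e·A·√(4πDt)) · exp(−(x−vt)²/(4Dt)), with n_e·A the pore (flow) area.
Plume center vt = 0.20 × 2600 = 520 m, so the well at 500 m is 20 m upgradient of the peak.
√(4πDt) = 32.33 m, giving peak height M/(n_e·A·√(4πDt)) = 9.2/(0.20 × 31 × 32.33) = 0.04590 kg/m³.
(x−vt)²/(4Dt) = (-20)²/(4 × 0.032 × 2600) = 1.202; exp(−1.202) = 0.3006.
C = 0.04590 × 0.3006 = 0.0138 kg/m³.

0.0138 kg/m³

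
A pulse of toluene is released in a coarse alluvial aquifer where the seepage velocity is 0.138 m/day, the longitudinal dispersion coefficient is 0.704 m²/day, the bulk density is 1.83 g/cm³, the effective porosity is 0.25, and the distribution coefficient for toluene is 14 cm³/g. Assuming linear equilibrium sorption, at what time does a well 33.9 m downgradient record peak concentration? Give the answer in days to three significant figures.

21900 days

Retardation factor R = 1 + ρ_b·K_d/n = 1 + 1.83 × 14/0.25 = 103.5.
Sorption retards both mechanisms: v_R = v/R = 0.001333 m/day, D_R = D/R = 0.006802 m²/day.
Peak time from v_R²t² + 2D_R t − x² = 0: t = (√(D_R² + v_R²x²) − D_R)/v_R².
√(D_R² + v_R²x²) = √(0.006802² + 0.001333² × 33.9²) = 0.04570; v_R² = 1.777e-06.
t = (0.04570 − 0.006802)/1.777e-06 = 21900 days.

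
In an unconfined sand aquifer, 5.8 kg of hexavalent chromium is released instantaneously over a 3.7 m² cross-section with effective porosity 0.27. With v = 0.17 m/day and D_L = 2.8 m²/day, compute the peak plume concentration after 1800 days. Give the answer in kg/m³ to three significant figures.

The peak of an instantaneous 1D plume sits at x = vt; there the Gaussian factor is 1 and C_max = M/(n_e·A·√(4πDt)), where n_e·A is the pore area the mass is dissolved in.
√(4πDt) = √(4π × 2.8 × 1800) = 251.7 m, so C_max = 5.8/(0.27 × 3.7 × 251.7) = 0.0231 kg/m³.

0.0231 kg/m³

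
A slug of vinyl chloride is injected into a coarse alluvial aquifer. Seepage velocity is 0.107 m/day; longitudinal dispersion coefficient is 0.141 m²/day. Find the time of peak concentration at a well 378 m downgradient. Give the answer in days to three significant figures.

3520 days

For the 1D instantaneous-source solution, setting ∂C/∂t = 0 at fixed x gives v²t² + 2Dt − x² = 0, so t = (√(D² + v²x²) − D)/v².
√(D² + v²x²) = √(0.141² + 0.107² × 378²) = 40.45; v² = 0.011449.
t = (40.45 − 0.141)/0.011449 = 3520 days (vs. the pure-advection estimate x/v = 3530 d).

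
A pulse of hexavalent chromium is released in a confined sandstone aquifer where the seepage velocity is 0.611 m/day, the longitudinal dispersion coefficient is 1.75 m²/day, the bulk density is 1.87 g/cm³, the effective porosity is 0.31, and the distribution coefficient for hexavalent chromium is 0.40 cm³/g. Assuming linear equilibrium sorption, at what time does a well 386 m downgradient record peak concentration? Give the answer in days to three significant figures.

Retardation factor R = 1 + ρ_b·K_d/n = 1 + 1.87 × 0.40/0.31 = 3.413.
Sorption retards both mechanisms: v_R = v/R = 0.1790 m/day, D_R = D/R = 0.5127 m²/day.
Peak time from v_R²t² + 2D_R t − x² = 0: t = (√(D_R² + v_R²x²) − D_R)/v_R².
√(D_R² + v_R²x²) = √(0.5127² + 0.1790² × 386²) = 69.10; v_R² = 0.03204.
t = (69.10 − 0.5127)/0.03204 = 2140 days.

2140 days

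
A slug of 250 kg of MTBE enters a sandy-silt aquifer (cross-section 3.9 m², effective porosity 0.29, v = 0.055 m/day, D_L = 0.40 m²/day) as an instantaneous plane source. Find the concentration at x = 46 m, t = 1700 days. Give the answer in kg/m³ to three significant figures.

1.04 kg/m³

For an instantaneous plane source, C(x,t) = M/(n_e·A·√(4πDt)) · exp(−(x−vt)²/(4Dt)), with n_e·A the pore (flow) area.
Plume center vt = 0.055 × 1700 = 93.5 m, so the well at 46 m is 47.5 m upgradient of the peak.
√(4πDt) = 92.44 m, giving peak height M/(n_e·A·√(4πDt)) = 250/(0.29 × 3.9 × 92.44) = 2.391 kg/m³.
(x−vt)²/(4Dt) = (-47.5)²/(4 × 0.40 × 1700) = 0.8295; exp(−0.8295) = 0.4363.
C = 2.391 × 0.4363 = 1.04 kg/m³.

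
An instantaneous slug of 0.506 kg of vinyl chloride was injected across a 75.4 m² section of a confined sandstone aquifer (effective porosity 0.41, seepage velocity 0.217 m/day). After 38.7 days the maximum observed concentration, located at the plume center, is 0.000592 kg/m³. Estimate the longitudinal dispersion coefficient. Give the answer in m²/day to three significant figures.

At the plume center C_max = M/(n_e·A·√(4πDt)), so D = M²/(4πt·(n_e·A·C_max)²).
n_e·A·C_max = 0.41 × 75.4 × 0.000592 = 0.01830 kg/m.
D = 0.506²/(4π × 38.7 × 0.01830²) = 1.57 m²/day.

1.57 m²/day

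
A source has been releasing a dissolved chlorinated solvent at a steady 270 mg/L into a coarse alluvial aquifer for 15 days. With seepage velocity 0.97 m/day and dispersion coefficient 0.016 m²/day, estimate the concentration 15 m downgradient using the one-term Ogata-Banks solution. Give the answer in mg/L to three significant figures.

For a continuous step input, C/C₀ ≈ ½·erfc((x−vt)/(2√(Dt))).
vt = 0.97 × 15 = 14.55 m and 2√(Dt) = 2√(0.016 × 15) = 0.9798 m.
Argument (x−vt)/(2√(Dt)) = (15 − 14.55)/0.9798 = 0.4593; ½·erfc(0.4593) = 0.2580.
C = 270 × 0.2580 = 69.7 mg/L.

69.7 mg/L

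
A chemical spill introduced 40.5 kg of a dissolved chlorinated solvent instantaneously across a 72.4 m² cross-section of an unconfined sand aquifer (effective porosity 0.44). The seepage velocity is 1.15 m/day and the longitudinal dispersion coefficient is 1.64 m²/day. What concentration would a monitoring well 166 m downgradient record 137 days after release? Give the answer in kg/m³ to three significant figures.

0.0221 kg/m³

For an instantaneous plane source, C(x,t) = M/(n_e·A·√(4πDt)) · exp(−(x−vt)²/(4Dt)), with n_e·A the pore (flow) area.
Plume center vt = 1.15 × 137 = 157.55 m, so the well at 166 m is 8.45 m downgradient of the peak.
√(4πDt) = 53.14 m, giving peak height M/(n_e·A·√(4πDt)) = 40.5/(0.44 × 72.4 × 53.14) = 0.02392 kg/m³.
(x−vt)²/(4Dt) = (8.45)²/(4 × 1.64 × 137) = 0.07945; exp(−0.07945) = 0.9236.
C = 0.02392 × 0.9236 = 0.0221 kg/m³.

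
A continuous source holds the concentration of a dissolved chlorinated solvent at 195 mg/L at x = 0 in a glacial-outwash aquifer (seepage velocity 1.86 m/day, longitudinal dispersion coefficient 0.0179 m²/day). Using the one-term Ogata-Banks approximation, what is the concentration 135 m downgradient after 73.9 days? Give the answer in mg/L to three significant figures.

182 mg/L

For a continuous step input, C/C₀ ≈ ½·erfc((x−vt)/(2√(Dt))).
vt = 1.86 × 73.9 = 137.454 m and 2√(Dt) = 2√(0.0179 × 73.9) = 2.300 m.
Argument (x−vt)/(2√(Dt)) = (135 − 137.454)/2.300 = -1.067; ½·erfc(-1.067) = 0.9343.
C = 195 × 0.9343 = 182 mg/L.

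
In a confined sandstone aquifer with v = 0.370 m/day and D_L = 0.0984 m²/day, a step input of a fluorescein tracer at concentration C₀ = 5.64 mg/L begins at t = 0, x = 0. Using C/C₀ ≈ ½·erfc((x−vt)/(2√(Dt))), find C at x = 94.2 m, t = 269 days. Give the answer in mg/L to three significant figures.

4.33 mg/L

For a continuous step input, C/C₀ ≈ ½·erfc((x−vt)/(2√(Dt))).
vt = 0.370 × 269 = 99.53 m and 2√(Dt) = 2√(0.0984 × 269) = 10.29 m.
Argument (x−vt)/(2√(Dt)) = (94.2 − 99.53)/10.29 = -0.5180; ½·erfc(-0.5180) = 0.7681.
C = 5.64 × 0.7681 = 4.33 mg/L.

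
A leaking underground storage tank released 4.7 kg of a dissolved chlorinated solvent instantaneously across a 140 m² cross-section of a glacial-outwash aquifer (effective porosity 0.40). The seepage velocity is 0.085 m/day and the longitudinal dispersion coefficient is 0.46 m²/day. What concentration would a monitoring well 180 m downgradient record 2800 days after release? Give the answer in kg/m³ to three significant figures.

For an instantaneous plane source, C(x,t) = M/(n_e·A·√(4πDt)) · exp(−(x−vt)²/(4Dt)), with n_e·A the pore (flow) area.
Plume center vt = 0.085 × 2800 = 238 m, so the well at 180 m is 58 m upgradient of the peak.
√(4πDt) = 127.2 m, giving peak height M/(n_e·A·√(4πDt)) = 4.7/(0.40 × 140 × 127.2) = 0.0006598 kg/m³.
(x−vt)²/(4Dt) = (-58)²/(4 × 0.46 × 2800) = 0.6530; exp(−0.6530) = 0.5205.
C = 0.0006598 × 0.5205 = 0.000343 kg/m³.

0.000343 kg/m³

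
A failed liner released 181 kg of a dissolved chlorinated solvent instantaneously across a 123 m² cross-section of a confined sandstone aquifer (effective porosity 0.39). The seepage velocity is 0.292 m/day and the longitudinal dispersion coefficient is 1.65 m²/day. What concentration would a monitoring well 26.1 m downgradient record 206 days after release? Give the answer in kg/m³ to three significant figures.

0.0246 kg/m³

For an instantaneous plane source, C(x,t) = M/(n_e·A·√(4πDt)) · exp(−(x−vt)²/(4Dt)), with n_e·A the pore (flow) area.
Plume center vt = 0.292 × 206 = 60.152 m, so the well at 26.1 m is 34.052 m upgradient of the peak.
√(4πDt) = 65.36 m, giving peak height M/(n_e·A·√(4πDt)) = 181/(0.39 × 123 × 65.36) = 0.05773 kg/m³.
(x−vt)²/(4Dt) = (-34.052)²/(4 × 1.65 × 206) = 0.8529; exp(−0.8529) = 0.4262.
C = 0.05773 × 0.4262 = 0.0246 kg/m³.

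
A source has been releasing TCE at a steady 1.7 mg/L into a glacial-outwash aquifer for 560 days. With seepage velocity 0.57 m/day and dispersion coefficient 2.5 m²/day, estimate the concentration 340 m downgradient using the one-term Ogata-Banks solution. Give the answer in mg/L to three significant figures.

For a continuous step input, C/C₀ ≈ ½·erfc((x−vt)/(2√(Dt))).
vt = 0.57 × 560 = 319.2 m and 2√(Dt) = 2√(2.5 × 560) = 74.83 m.
Argument (x−vt)/(2√(Dt)) = (340 − 319.2)/74.83 = 0.2780; ½·erfc(0.2780) = 0.3471.
C = 1.7 × 0.3471 = 0.590 mg/L.

0.590 mg/L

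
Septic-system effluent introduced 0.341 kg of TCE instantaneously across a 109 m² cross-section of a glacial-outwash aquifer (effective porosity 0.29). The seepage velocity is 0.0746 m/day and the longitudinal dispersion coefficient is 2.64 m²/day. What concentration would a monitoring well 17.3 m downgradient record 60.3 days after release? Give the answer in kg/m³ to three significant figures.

0.000186 kg/m³

For an instantaneous plane source, C(x,t) = M/(n_e·A·√(4πDt)) · exp(−(x−vt)²/(4Dt)), with n_e·A the pore (flow) area.
Plume center vt = 0.0746 × 60.3 = 4.49838 m, so the well at 17.3 m is 12.80162 m downgradient of the peak.
√(4πDt) = 44.73 m, giving peak height M/(n_e·A·√(4πDt)) = 0.341/(0.29 × 109 × 44.73) = 0.0002412 kg/m³.
(x−vt)²/(4Dt) = (12.80162)²/(4 × 2.64 × 60.3) = 0.2574; exp(−0.2574) = 0.7731.
C = 0.0002412 × 0.7731 = 0.000186 kg/m³.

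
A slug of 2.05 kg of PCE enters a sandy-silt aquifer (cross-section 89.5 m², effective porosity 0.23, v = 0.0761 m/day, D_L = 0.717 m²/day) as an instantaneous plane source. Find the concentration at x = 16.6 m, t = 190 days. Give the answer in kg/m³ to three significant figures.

0.00239 kg/m³

For an instantaneous plane source, C(x,t) = M/(n_e·A·√(4πDt)) · exp(−(x−vt)²/(4Dt)), with n_e·A the pore (flow) area.
Plume center vt = 0.0761 × 190 = 14.459 m, so the well at 16.6 m is 2.141 m downgradient of the peak.
√(4πDt) = 41.38 m, giving peak height M/(n_e·A·√(4πDt)) = 2.05/(0.23 × 89.5 × 41.38) = 0.002407 kg/m³.
(x−vt)²/(4Dt) = (2.141)²/(4 × 0.717 × 190) = 0.008412; exp(−0.008412) = 0.9916.
C = 0.002407 × 0.9916 = 0.00239 kg/m³.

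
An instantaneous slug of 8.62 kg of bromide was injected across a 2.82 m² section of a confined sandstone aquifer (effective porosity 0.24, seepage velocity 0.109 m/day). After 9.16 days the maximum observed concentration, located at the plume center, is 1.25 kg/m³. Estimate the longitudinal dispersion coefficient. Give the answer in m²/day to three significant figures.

0.902 m²/day

At the plume center C_max = M/(n_e·A·√(4πDt)), so D = M²/(4πt·(n_e·A·C_max)²).
n_e·A·C_max = 0.24 × 2.82 × 1.25 = 0.8460 kg/m.
D = 8.62²/(4π × 9.16 × 0.8460²) = 0.902 m²/day.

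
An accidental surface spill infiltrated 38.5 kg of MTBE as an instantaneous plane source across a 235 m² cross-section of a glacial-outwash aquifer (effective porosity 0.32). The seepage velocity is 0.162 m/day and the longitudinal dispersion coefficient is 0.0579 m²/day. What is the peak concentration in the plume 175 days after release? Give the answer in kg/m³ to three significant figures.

0.0454 kg/m³

The peak of an instantaneous 1D plume sits at x = vt; there the Gaussian factor is 1 and C_max = M/(n_e·A·√(4πDt)), where n_e·A is the pore area the mass is dissolved in.
√(4πDt) = √(4π × 0.0579 × 175) = 11.28 m, so C_max = 38.5/(0.32 × 235 × 11.28) = 0.0454 kg/m³.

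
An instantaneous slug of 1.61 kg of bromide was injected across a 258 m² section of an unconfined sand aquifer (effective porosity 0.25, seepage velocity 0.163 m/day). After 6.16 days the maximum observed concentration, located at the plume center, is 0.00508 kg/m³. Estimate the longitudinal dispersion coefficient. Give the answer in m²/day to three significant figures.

0.312 m²/day

At the plume center C_max = M/(n_e·A·√(4πDt)), so D = M²/(4πt·(n_e·A·C_max)²).
n_e·A·C_max = 0.25 × 258 × 0.00508 = 0.3277 kg/m.
D = 1.61²/(4π × 6.16 × 0.3277²) = 0.312 m²/day.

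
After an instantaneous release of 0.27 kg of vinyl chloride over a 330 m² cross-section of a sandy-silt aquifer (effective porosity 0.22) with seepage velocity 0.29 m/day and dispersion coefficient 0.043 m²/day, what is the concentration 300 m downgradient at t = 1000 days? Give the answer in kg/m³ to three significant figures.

For an instantaneous plane source, C(x,t) = M/(n_e·A·√(4πDt)) · exp(−(x−vt)²/(4Dt)), with n_e·A the pore (flow) area.
Plume center vt = 0.29 × 1000 = 290 m, so the well at 300 m is 10 m downgradient of the peak.
√(4πDt) = 23.25 m, giving peak height M/(n_e·A·√(4πDt)) = 0.27/(0.22 × 330 × 23.25) = 0.0001600 kg/m³.
(x−vt)²/(4Dt) = (10)²/(4 × 0.043 × 1000) = 0.5814; exp(−0.5814) = 0.5591.
C = 0.0001600 × 0.5591 = 8.95e-05 kg/m³.

8.95e-05 kg/m³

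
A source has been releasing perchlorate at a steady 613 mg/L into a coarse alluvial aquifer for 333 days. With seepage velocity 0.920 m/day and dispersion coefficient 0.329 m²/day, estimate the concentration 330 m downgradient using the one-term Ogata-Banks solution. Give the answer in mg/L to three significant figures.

For a continuous step input, C/C₀ ≈ ½·erfc((x−vt)/(2√(Dt))).
vt = 0.920 × 333 = 306.36 m and 2√(Dt) = 2√(0.329 × 333) = 20.93 m.
Argument (x−vt)/(2√(Dt)) = (330 − 306.36)/20.93 = 1.129; ½·erfc(1.129) = 0.05517.
C = 613 × 0.05517 = 33.8 mg/L.

33.8 mg/L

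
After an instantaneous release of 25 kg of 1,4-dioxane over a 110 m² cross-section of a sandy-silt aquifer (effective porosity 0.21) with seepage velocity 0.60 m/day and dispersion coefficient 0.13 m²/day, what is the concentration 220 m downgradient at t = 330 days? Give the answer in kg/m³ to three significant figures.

For an instantaneous plane source, C(x,t) = M/(n_e·A·√(4πDt)) · exp(−(x−vt)²/(4Dt)), with n_e·A the pore (flow) area.
Plume center vt = 0.60 × 330 = 198 m, so the well at 220 m is 22 m downgradient of the peak.
√(4πDt) = 23.22 m, giving peak height M/(n_e·A·√(4πDt)) = 25/(0.21 × 110 × 23.22) = 0.04661 kg/m³.
(x−vt)²/(4Dt) = (22)²/(4 × 0.13 × 330) = 2.821; exp(−2.821) = 0.05955.
C = 0.04661 × 0.05955 = 0.00278 kg/m³.

0.00278 kg/m³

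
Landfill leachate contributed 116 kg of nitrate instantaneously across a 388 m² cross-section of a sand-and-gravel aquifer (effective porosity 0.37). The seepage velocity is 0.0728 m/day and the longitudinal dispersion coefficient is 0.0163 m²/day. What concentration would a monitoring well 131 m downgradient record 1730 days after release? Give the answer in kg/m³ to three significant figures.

0.0342 kg/m³

For an instantaneous plane source, C(x,t) = M/(n_e·A·√(4πDt)) · exp(−(x−vt)²/(4Dt)), with n_e·A the pore (flow) area.
Plume center vt = 0.0728 × 1730 = 125.944 m, so the well at 131 m is 5.056 m downgradient of the peak.
√(4πDt) = 18.82 m, giving peak height M/(n_e·A·√(4πDt)) = 116/(0.37 × 388 × 18.82) = 0.04293 kg/m³.
(x−vt)²/(4Dt) = (5.056)²/(4 × 0.0163 × 1730) = 0.2266; exp(−0.2266) = 0.7972.
C = 0.04293 × 0.7972 = 0.0342 kg/m³.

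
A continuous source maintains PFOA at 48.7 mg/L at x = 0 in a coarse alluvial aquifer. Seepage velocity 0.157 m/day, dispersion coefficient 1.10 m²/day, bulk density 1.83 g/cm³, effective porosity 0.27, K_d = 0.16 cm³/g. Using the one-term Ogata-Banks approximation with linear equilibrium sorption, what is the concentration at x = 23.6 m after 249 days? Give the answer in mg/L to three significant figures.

Retardation factor R = 1 + ρ_b·K_d/n = 1 + 1.83 × 0.16/0.27 = 2.084.
Sorption retards both mechanisms: v_R = v/R = 0.07534 m/day, D_R = D/R = 0.5278 m²/day.
v_R·t = 0.07534 × 249 = 18.75966 m; 2√(D_R t) = 22.93 m; argument = (23.6 − 18.75966)/22.93 = 0.2111.
C = C₀ × ½·erfc(0.2111) = 48.7 × 0.3826 = 18.6 mg/L.

18.6 mg/L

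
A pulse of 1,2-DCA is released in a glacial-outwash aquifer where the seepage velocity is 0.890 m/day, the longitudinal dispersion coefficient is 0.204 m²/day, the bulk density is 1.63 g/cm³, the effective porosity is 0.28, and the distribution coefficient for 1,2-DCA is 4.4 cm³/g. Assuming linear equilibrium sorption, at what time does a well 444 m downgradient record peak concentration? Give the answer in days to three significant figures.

Retardation factor R = 1 + ρ_b·K_d/n = 1 + 1.63 × 4.4/0.28 = 26.61.
Sorption retards both mechanisms: v_R = v/R = 0.03345 m/day, D_R = D/R = 0.007666 m²/day.
Peak time from v_R²t² + 2D_R t − x² = 0: t = (√(D_R² + v_R²x²) − D_R)/v_R².
√(D_R² + v_R²x²) = √(0.007666² + 0.03345² × 444²) = 14.85; v_R² = 0.001119.
t = (14.85 − 0.007666)/0.001119 = 13300 days.

13300 days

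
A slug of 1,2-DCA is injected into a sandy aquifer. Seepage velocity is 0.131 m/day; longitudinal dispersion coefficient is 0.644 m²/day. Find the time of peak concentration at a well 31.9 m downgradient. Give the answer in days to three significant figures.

For the 1D instantaneous-source solution, setting ∂C/∂t = 0 at fixed x gives v²t² + 2Dt − x² = 0, so t = (√(D² + v²x²) − D)/v².
√(D² + v²x²) = √(0.644² + 0.131² × 31.9²) = 4.228; v² = 0.017161.
t = (4.228 − 0.644)/0.017161 = 209 days (vs. the pure-advection estimate x/v = 244 d).

209 days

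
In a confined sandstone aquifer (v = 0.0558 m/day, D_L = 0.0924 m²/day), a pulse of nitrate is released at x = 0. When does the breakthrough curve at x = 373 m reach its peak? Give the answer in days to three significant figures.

For the 1D instantaneous-source solution, setting ∂C/∂t = 0 at fixed x gives v²t² + 2Dt − x² = 0, so t = (√(D² + v²x²) − D)/v².
√(D² + v²x²) = √(0.0924² + 0.0558² × 373²) = 20.81; v² = 0.00311364.
t = (20.81 − 0.0924)/0.00311364 = 6650 days (vs. the pure-advection estimate x/v = 6680 d).

6650 days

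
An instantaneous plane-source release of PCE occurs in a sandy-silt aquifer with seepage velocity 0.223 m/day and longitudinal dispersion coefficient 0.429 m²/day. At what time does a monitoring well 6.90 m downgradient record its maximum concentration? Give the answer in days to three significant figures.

For the 1D instantaneous-source solution, setting ∂C/∂t = 0 at fixed x gives v²t² + 2Dt − x² = 0, so t = (√(D² + v²x²) − D)/v².
√(D² + v²x²) = √(0.429² + 0.223² × 6.90²) = 1.597; v² = 0.049729.
t = (1.597 − 0.429)/0.049729 = 23.5 days (vs. the pure-advection estimate x/v = 30.9 d).

23.5 days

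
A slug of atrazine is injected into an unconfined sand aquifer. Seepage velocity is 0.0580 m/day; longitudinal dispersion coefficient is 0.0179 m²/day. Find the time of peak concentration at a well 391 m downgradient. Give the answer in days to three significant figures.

For the 1D instantaneous-source solution, setting ∂C/∂t = 0 at fixed x gives v²t² + 2Dt − x² = 0, so t = (√(D² + v²x²) − D)/v².
√(D² + v²x²) = √(0.0179² + 0.0580² × 391²) = 22.68; v² = 0.003364.
t = (22.68 − 0.0179)/0.003364 = 6740 days (vs. the pure-advection estimate x/v = 6740 d).

6740 days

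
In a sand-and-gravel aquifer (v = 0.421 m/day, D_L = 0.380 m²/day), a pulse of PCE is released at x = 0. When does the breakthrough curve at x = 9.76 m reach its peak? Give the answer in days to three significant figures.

For the 1D instantaneous-source solution, setting ∂C/∂t = 0 at fixed x gives v²t² + 2Dt − x² = 0, so t = (√(D² + v²x²) − D)/v².
√(D² + v²x²) = √(0.380² + 0.421² × 9.76²) = 4.126; v² = 0.177241.
t = (4.126 − 0.380)/0.177241 = 21.1 days (vs. the pure-advection estimate x/v = 23.2 d).

21.1 days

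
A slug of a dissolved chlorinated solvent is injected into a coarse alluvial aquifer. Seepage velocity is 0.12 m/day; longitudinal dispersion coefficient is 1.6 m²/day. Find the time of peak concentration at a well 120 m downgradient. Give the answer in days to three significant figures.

895 days

For the 1D instantaneous-source solution, setting ∂C/∂t = 0 at fixed x gives v²t² + 2Dt − x² = 0, so t = (√(D² + v²x²) − D)/v².
√(D² + v²x²) = √(1.6² + 0.12² × 120²) = 14.49; v² = 0.0144.
t = (14.49 − 1.6)/0.0144 = 895 days (vs. the pure-advection estimate x/v = 1000 d).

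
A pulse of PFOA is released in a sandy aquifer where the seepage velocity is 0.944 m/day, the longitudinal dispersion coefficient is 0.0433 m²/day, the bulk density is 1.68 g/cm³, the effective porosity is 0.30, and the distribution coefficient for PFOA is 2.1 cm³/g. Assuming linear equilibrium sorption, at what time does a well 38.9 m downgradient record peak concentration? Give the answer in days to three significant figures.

525 days

Retardation factor R = 1 + ρ_b·K_d/n = 1 + 1.68 × 2.1/0.30 = 12.76.
Sorption retards both mechanisms: v_R = v/R = 0.07398 m/day, D_R = D/R = 0.003393 m²/day.
Peak time from v_R²t² + 2D_R t − x² = 0: t = (√(D_R² + v_R²x²) − D_R)/v_R².
√(D_R² + v_R²x²) = √(0.003393² + 0.07398² × 38.9²) = 2.878; v_R² = 0.005473.
t = (2.878 − 0.003393)/0.005473 = 525 days.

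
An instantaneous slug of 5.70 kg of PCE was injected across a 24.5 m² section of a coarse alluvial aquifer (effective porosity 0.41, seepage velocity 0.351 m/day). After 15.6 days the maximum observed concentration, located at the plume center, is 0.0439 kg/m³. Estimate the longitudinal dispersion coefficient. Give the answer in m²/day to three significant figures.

0.852 m²/day

At the plume center C_max = M/(n_e·A·√(4πDt)), so D = M²/(4πt·(n_e·A·C_max)²).
n_e·A·C_max = 0.41 × 24.5 × 0.0439 = 0.4410 kg/m.
D = 5.70²/(4π × 15.6 × 0.4410²) = 0.852 m²/day.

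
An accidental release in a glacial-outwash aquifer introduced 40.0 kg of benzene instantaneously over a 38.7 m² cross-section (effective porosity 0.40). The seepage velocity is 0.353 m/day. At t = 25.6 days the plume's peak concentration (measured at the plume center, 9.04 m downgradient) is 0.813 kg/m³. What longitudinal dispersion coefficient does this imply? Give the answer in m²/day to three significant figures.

At the plume center C_max = M/(n_e·A·√(4πDt)), so D = M²/(4πt·(n_e·A·C_max)²).
n_e·A·C_max = 0.40 × 38.7 × 0.813 = 12.59 kg/m.
D = 40.0²/(4π × 25.6 × 12.59²) = 0.0314 m²/day.

0.0314 m²/day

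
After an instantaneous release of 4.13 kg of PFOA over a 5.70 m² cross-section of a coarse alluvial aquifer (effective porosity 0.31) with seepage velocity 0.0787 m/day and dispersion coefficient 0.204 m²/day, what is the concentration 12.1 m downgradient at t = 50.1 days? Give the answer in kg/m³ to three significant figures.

For an instantaneous plane source, C(x,t) = M/(n_e·A·√(4πDt)) · exp(−(x−vt)²/(4Dt)), with n_e·A the pore (flow) area.
Plume center vt = 0.0787 × 50.1 = 3.94287 m, so the well at 12.1 m is 8.15713 m downgradient of the peak.
√(4πDt) = 11.33 m, giving peak height M/(n_e·A·√(4πDt)) = 4.13/(0.31 × 5.70 × 11.33) = 0.2063 kg/m³.
(x−vt)²/(4Dt) = (8.15713)²/(4 × 0.204 × 50.1) = 1.628; exp(−1.628) = 0.1963.
C = 0.2063 × 0.1963 = 0.0405 kg/m³.

0.0405 kg/m³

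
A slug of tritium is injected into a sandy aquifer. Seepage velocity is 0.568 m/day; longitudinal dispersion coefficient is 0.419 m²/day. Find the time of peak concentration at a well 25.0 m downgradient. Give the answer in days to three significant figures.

42.7 days

For the 1D instantaneous-source solution, setting ∂C/∂t = 0 at fixed x gives v²t² + 2Dt − x² = 0, so t = (√(D² + v²x²) − D)/v².
√(D² + v²x²) = √(0.419² + 0.568² × 25.0²) = 14.21; v² = 0.322624.
t = (14.21 − 0.419)/0.322624 = 42.7 days (vs. the pure-advection estimate x/v = 44.0 d).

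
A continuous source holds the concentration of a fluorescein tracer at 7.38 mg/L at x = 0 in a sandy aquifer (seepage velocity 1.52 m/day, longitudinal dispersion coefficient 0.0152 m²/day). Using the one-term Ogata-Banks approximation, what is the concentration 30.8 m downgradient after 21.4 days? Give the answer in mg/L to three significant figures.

For a continuous step input, C/C₀ ≈ ½·erfc((x−vt)/(2√(Dt))).
vt = 1.52 × 21.4 = 32.528 m and 2√(Dt) = 2√(0.0152 × 21.4) = 1.141 m.
Argument (x−vt)/(2√(Dt)) = (30.8 − 32.528)/1.141 = -1.514; ½·erfc(-1.514) = 0.9839.
C = 7.38 × 0.9839 = 7.26 mg/L.

7.26 mg/L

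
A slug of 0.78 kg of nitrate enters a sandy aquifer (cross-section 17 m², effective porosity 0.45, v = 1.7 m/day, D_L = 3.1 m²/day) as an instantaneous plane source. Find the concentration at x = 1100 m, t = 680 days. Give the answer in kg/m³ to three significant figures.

0.000432 kg/m³

For an instantaneous plane source, C(x,t) = M/(n_e·A·√(4πDt)) · exp(−(x−vt)²/(4Dt)), with n_e·A the pore (flow) area.
Plume center vt = 1.7 × 680 = 1156 m, so the well at 1100 m is 56 m upgradient of the peak.
√(4πDt) = 162.8 m, giving peak height M/(n_e·A·√(4πDt)) = 0.78/(0.45 × 17 × 162.8) = 0.0006263 kg/m³.
(x−vt)²/(4Dt) = (-56)²/(4 × 3.1 × 680) = 0.3719; exp(−0.3719) = 0.6894.
C = 0.0006263 × 0.6894 = 0.000432 kg/m³.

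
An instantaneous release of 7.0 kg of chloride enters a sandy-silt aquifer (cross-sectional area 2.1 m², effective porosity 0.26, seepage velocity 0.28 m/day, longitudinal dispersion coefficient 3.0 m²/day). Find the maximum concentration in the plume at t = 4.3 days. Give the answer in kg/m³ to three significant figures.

The peak of an instantaneous 1D plume sits at x = vt; there the Gaussian factor is 1 and C_max = M/(n_e·A·√(4πDt)), where n_e·A is the pore area the mass is dissolved in.
√(4πDt) = √(4π × 3.0 × 4.3) = 12.73 m, so C_max = 7.0/(0.26 × 2.1 × 12.73) = 1.01 kg/m³.

1.01 kg/m³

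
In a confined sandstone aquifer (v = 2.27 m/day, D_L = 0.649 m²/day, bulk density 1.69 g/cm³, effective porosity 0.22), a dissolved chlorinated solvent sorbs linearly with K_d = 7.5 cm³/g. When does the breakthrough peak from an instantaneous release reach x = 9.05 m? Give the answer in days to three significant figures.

Retardation factor R = 1 + ρ_b·K_d/n = 1 + 1.69 × 7.5/0.22 = 58.61.
Sorption retards both mechanisms: v_R = v/R = 0.03873 m/day, D_R = D/R = 0.01107 m²/day.
Peak time from v_R²t² + 2D_R t − x² = 0: t = (√(D_R² + v_R²x²) − D_R)/v_R².
√(D_R² + v_R²x²) = √(0.01107² + 0.03873² × 9.05²) = 0.3507; v_R² = 0.001500.
t = (0.3507 − 0.01107)/0.001500 = 226 days.

226 days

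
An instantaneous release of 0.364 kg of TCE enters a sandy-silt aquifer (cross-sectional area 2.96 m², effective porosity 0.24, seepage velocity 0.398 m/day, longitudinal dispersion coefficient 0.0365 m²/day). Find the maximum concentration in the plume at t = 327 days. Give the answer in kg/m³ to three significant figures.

The peak of an instantaneous 1D plume sits at x = vt; there the Gaussian factor is 1 and C_max = M/(n_e·A·√(4πDt)), where n_e·A is the pore area the mass is dissolved in.
√(4πDt) = √(4π × 0.0365 × 327) = 12.25 m, so C_max = 0.364/(0.24 × 2.96 × 12.25) = 0.0418 kg/m³.

0.0418 kg/m³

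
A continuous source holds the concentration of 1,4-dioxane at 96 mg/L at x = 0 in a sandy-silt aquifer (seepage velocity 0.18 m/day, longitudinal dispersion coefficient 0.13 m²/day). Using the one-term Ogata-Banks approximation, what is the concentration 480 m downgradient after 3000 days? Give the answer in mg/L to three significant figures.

For a continuous step input, C/C₀ ≈ ½·erfc((x−vt)/(2√(Dt))).
vt = 0.18 × 3000 = 540 m and 2√(Dt) = 2√(0.13 × 3000) = 39.50 m.
Argument (x−vt)/(2√(Dt)) = (480 − 540)/39.50 = -1.519; ½·erfc(-1.519) = 0.9842.
C = 96 × 0.9842 = 94.5 mg/L.

94.5 mg/L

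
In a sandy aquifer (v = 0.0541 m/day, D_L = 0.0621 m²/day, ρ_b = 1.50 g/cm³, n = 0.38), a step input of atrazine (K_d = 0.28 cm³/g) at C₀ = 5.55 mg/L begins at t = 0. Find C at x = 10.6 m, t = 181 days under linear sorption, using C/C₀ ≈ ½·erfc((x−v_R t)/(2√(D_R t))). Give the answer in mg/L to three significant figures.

0.191 mg/L

Retardation factor R = 1 + ρ_b·K_d/n = 1 + 1.50 × 0.28/0.38 = 2.105.
Sorption retards both mechanisms: v_R = v/R = 0.02570 m/day, D_R = D/R = 0.02950 m²/day.
v_R·t = 0.02570 × 181 = 4.6517 m; 2√(D_R t) = 4.621 m; argument = (10.6 − 4.6517)/4.621 = 1.287.
C = C₀ × ½·erfc(1.287) = 5.55 × 0.03437 = 0.191 mg/L.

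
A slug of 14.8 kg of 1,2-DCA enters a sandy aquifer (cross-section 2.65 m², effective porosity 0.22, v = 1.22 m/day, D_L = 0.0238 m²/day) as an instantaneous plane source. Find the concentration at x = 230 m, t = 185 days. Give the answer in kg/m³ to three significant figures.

For an instantaneous plane source, C(x,t) = M/(n_e·A·√(4πDt)) · exp(−(x−vt)²/(4Dt)), with n_e·A the pore (flow) area.
Plume center vt = 1.22 × 185 = 225.7 m, so the well at 230 m is 4.3 m downgradient of the peak.
√(4πDt) = 7.438 m, giving peak height M/(n_e·A·√(4πDt)) = 14.8/(0.22 × 2.65 × 7.438) = 3.413 kg/m³.
(x−vt)²/(4Dt) = (4.3)²/(4 × 0.0238 × 185) = 1.050; exp(−1.050) = 0.3499.
C = 3.413 × 0.3499 = 1.19 kg/m³.

1.19 kg/m³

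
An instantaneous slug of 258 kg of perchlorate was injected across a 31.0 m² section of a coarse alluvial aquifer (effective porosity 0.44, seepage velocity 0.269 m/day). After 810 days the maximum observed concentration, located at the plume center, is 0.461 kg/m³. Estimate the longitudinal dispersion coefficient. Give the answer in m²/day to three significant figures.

At the plume center C_max = M/(n_e·A·√(4πDt)), so D = M²/(4πt·(n_e·A·C_max)²).
n_e·A·C_max = 0.44 × 31.0 × 0.461 = 6.288 kg/m.
D = 258²/(4π × 810 × 6.288²) = 0.165 m²/day.

0.165 m²/day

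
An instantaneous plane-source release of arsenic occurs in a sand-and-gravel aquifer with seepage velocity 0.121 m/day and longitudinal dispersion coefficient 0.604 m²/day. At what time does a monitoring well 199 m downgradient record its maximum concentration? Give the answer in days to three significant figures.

1600 days

For the 1D instantaneous-source solution, setting ∂C/∂t = 0 at fixed x gives v²t² + 2Dt − x² = 0, so t = (√(D² + v²x²) − D)/v².
√(D² + v²x²) = √(0.604² + 0.121² × 199²) = 24.09; v² = 0.014641.
t = (24.09 − 0.604)/0.014641 = 1600 days (vs. the pure-advection estimate x/v = 1640 d).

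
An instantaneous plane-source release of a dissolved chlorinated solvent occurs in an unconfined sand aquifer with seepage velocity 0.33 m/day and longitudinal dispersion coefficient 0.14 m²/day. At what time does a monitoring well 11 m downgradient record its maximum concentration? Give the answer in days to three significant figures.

For the 1D instantaneous-source solution, setting ∂C/∂t = 0 at fixed x gives v²t² + 2Dt − x² = 0, so t = (√(D² + v²x²) − D)/v².
√(D² + v²x²) = √(0.14² + 0.33² × 11²) = 3.633; v² = 0.1089.
t = (3.633 − 0.14)/0.1089 = 32.1 days (vs. the pure-advection estimate x/v = 33.3 d).

32.1 days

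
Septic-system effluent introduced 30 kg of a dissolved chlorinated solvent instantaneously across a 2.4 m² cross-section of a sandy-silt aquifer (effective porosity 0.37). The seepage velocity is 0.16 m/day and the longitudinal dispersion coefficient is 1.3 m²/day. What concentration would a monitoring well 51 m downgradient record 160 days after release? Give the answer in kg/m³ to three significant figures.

For an instantaneous plane source, C(x,t) = M/(n_e·A·√(4πDt)) · exp(−(x−vt)²/(4Dt)), with n_e·A the pore (flow) area.
Plume center vt = 0.16 × 160 = 25.6 m, so the well at 51 m is 25.4 m downgradient of the peak.
√(4πDt) = 51.13 m, giving peak height M/(n_e·A·√(4πDt)) = 30/(0.37 × 2.4 × 51.13) = 0.6607 kg/m³.
(x−vt)²/(4Dt) = (25.4)²/(4 × 1.3 × 160) = 0.7754; exp(−0.7754) = 0.4605.
C = 0.6607 × 0.4605 = 0.304 kg/m³.

0.304 kg/m³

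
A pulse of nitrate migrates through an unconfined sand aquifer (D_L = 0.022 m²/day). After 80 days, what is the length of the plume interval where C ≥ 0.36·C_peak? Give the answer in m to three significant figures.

The plume is Gaussian with σ = √(2Dt) = √(2 × 0.022 × 80) = 1.876 m.
C/C_peak = exp(−Δx²/(2σ²)) = 0.36 ⇒ Δx = σ·√(−2 ln 0.36) = 1.876 × 1.429 = 2.681 m.
Width = 2Δx = 5.36 m.

5.36 m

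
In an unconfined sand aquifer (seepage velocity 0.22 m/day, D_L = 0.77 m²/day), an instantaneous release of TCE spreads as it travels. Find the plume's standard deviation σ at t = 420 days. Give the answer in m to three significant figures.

Dispersive spreading gives a Gaussian with σ² = 2Dt; advection only shifts the center.
σ = √(2 × 0.77 × 420) = 25.4 m.

25.4 m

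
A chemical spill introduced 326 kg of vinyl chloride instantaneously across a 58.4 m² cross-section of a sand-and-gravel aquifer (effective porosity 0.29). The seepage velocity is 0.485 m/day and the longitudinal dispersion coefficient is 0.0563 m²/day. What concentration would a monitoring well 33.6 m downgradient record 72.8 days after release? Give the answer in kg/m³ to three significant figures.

2.24 kg/m³

For an instantaneous plane source, C(x,t) = M/(n_e·A·√(4πDt)) · exp(−(x−vt)²/(4Dt)), with n_e·A the pore (flow) area.
Plume center vt = 0.485 × 72.8 = 35.308 m, so the well at 33.6 m is 1.708 m upgradient of the peak.
√(4πDt) = 7.177 m, giving peak height M/(n_e·A·√(4πDt)) = 326/(0.29 × 58.4 × 7.177) = 2.682 kg/m³.
(x−vt)²/(4Dt) = (-1.708)²/(4 × 0.0563 × 72.8) = 0.1779; exp(−0.1779) = 0.8370.
C = 2.682 × 0.8370 = 2.24 kg/m³.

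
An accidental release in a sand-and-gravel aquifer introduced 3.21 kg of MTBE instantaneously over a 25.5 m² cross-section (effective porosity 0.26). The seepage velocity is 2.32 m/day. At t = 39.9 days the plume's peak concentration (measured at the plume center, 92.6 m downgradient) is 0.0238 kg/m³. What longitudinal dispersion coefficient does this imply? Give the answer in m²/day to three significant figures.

0.825 m²/day

At the plume center C_max = M/(n_e·A·√(4πDt)), so D = M²/(4πt·(n_e·A·C_max)²).
n_e·A·C_max = 0.26 × 25.5 × 0.0238 = 0.1578 kg/m.
D = 3.21²/(4π × 39.9 × 0.1578²) = 0.825 m²/day.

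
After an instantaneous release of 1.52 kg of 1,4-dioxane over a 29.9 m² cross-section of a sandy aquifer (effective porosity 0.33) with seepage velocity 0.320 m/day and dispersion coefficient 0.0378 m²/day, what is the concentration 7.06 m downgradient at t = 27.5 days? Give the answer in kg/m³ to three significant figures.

0.0206 kg/m³

For an instantaneous plane source, C(x,t) = M/(n_e·A·√(4πDt)) · exp(−(x−vt)²/(4Dt)), with n_e·A the pore (flow) area.
Plume center vt = 0.320 × 27.5 = 8.8 m, so the well at 7.06 m is 1.74 m upgradient of the peak.
√(4πDt) = 3.614 m, giving peak height M/(n_e·A·√(4πDt)) = 1.52/(0.33 × 29.9 × 3.614) = 0.04263 kg/m³.
(x−vt)²/(4Dt) = (-1.74)²/(4 × 0.0378 × 27.5) = 0.7281; exp(−0.7281) = 0.4828.
C = 0.04263 × 0.4828 = 0.0206 kg/m³.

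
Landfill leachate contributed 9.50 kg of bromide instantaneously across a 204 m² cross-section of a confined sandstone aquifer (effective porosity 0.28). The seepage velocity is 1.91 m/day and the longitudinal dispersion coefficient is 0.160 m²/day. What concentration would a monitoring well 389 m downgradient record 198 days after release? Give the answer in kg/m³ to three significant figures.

0.00331 kg/m³

For an instantaneous plane source, C(x,t) = M/(n_e·A·√(4πDt)) · exp(−(x−vt)²/(4Dt)), with n_e·A the pore (flow) area.
Plume center vt = 1.91 × 198 = 378.18 m, so the well at 389 m is 10.82 m downgradient of the peak.
√(4πDt) = 19.95 m, giving peak height M/(n_e·A·√(4πDt)) = 9.50/(0.28 × 204 × 19.95) = 0.008337 kg/m³.
(x−vt)²/(4Dt) = (10.82)²/(4 × 0.160 × 198) = 0.9239; exp(−0.9239) = 0.3970.
C = 0.008337 × 0.3970 = 0.00331 kg/m³.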